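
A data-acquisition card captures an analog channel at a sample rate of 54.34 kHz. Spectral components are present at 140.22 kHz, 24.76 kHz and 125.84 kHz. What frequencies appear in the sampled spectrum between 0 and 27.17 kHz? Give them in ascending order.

fs/2 = 27.17 kHz.
140.22 kHz mod fs = 31.54 kHz.
31.54 kHz > fs/2 = 27.17 kHz, folds to fs − 31.54 kHz = 22.8 kHz.
24.76 kHz ≤ fs/2 = 27.17 kHz, passes unchanged.
125.84 kHz mod fs = 17.16 kHz.
17.16 kHz ≤ fs/2 = 27.17 kHz, appears at 17.16 kHz.
Distinct values: {17.16 kHz, 22.8 kHz, 24.76 kHz}.

17.16 kHz, 22.8 kHz, 24.76 kHz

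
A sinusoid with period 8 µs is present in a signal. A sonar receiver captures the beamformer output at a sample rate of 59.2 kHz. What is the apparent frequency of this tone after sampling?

6.6 kHz

T = 8 µs → f = 1/T = 125 kHz.
125 kHz mod fs = 6.6 kHz.
6.6 kHz ≤ fs/2 = 29.6 kHz, appears at 6.6 kHz.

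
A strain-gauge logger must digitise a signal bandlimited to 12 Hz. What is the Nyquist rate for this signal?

Nyquist rate = 2 × 12 Hz = 24 Hz.

24 Hz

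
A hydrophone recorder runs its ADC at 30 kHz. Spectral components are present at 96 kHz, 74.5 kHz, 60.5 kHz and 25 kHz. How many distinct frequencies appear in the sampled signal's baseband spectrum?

4

fs/2 = 15 kHz.
96 kHz mod fs = 6 kHz.
6 kHz ≤ fs/2 = 15 kHz, appears at 6 kHz.
74.5 kHz mod fs = 14.5 kHz.
14.5 kHz ≤ fs/2 = 15 kHz, appears at 14.5 kHz.
60.5 kHz mod fs = 0.5 kHz.
0.5 kHz ≤ fs/2 = 15 kHz, appears at 0.5 kHz.
25 kHz > fs/2 = 15 kHz, folds to fs − 25 kHz = 5 kHz.
Distinct values: {0.5 kHz, 5 kHz, 6 kHz, 14.5 kHz} → 4.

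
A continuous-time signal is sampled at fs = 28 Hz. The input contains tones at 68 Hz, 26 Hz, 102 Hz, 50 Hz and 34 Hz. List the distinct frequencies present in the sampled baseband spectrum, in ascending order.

2 Hz, 6 Hz, 10 Hz, 12 Hz

fs/2 = 14 Hz.
68 Hz mod fs = 12 Hz.
12 Hz ≤ fs/2 = 14 Hz, appears at 12 Hz.
26 Hz > fs/2 = 14 Hz, folds to fs − 26 Hz = 2 Hz.
102 Hz mod fs = 18 Hz.
18 Hz > fs/2 = 14 Hz, folds to fs − 18 Hz = 10 Hz.
50 Hz mod fs = 22 Hz.
22 Hz > fs/2 = 14 Hz, folds to fs − 22 Hz = 6 Hz.
34 Hz mod fs = 6 Hz.
6 Hz ≤ fs/2 = 14 Hz, appears at 6 Hz.
Distinct values: {2 Hz, 6 Hz, 10 Hz, 12 Hz}.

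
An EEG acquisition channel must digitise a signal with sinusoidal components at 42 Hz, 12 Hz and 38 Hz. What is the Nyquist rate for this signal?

Highest-frequency component: 42 Hz.
Nyquist rate = 2 × 42 Hz = 84 Hz.

84 Hz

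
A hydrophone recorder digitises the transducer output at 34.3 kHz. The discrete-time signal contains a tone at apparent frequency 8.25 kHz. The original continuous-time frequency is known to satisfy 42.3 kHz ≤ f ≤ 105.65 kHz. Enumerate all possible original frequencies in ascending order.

42.55 kHz, 60.35 kHz, 76.85 kHz, 94.65 kHz

Frequencies that alias to 8.25 kHz are k·fs ± 8.25 kHz for integer k ≥ 0.
k=0: 8.25 kHz.
k=1: 26.05 kHz, 42.55 kHz.
k=2: 60.35 kHz, 76.85 kHz.
k=3: 94.65 kHz, 111.15 kHz.
k=4: 128.95 kHz, 145.45 kHz.
Within [42.3 kHz, 105.65 kHz]: 42.55 kHz, 60.35 kHz, 76.85 kHz, 94.65 kHz.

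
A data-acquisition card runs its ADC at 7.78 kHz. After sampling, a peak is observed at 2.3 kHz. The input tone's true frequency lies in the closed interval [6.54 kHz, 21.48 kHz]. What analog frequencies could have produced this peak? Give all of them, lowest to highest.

Frequencies that alias to 2.3 kHz are k·fs ± 2.3 kHz for integer k ≥ 0.
k=0: 2.3 kHz.
k=1: 5.48 kHz, 10.08 kHz.
k=2: 13.26 kHz, 17.86 kHz.
k=3: 21.04 kHz, 25.64 kHz.
k=4: 28.82 kHz, 33.42 kHz.
Within [6.54 kHz, 21.48 kHz]: 10.08 kHz, 13.26 kHz, 17.86 kHz, 21.04 kHz.

10.08 kHz, 13.26 kHz, 17.86 kHz, 21.04 kHz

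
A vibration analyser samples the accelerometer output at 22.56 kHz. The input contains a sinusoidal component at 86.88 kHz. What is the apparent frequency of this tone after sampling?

86.88 kHz mod fs = 19.2 kHz.
19.2 kHz > fs/2 = 11.28 kHz, folds to fs − 19.2 kHz = 3.36 kHz.

3.36 kHz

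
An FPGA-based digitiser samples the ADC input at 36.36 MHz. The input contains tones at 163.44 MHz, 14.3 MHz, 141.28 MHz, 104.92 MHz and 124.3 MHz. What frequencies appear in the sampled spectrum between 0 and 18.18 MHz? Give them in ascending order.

fs/2 = 18.18 MHz.
163.44 MHz mod fs = 18 MHz.
18 MHz ≤ fs/2 = 18.18 MHz, appears at 18 MHz.
14.3 MHz ≤ fs/2 = 18.18 MHz, passes unchanged.
141.28 MHz mod fs = 32.2 MHz.
32.2 MHz > fs/2 = 18.18 MHz, folds to fs − 32.2 MHz = 4.16 MHz.
104.92 MHz mod fs = 32.2 MHz.
32.2 MHz > fs/2 = 18.18 MHz, folds to fs − 32.2 MHz = 4.16 MHz.
124.3 MHz mod fs = 15.22 MHz.
15.22 MHz ≤ fs/2 = 18.18 MHz, appears at 15.22 MHz.
Distinct values: {4.16 MHz, 14.3 MHz, 15.22 MHz, 18 MHz}.

4.16 MHz, 14.3 MHz, 15.22 MHz, 18 MHz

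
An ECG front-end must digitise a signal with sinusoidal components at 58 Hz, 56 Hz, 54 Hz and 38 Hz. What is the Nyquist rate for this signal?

116 Hz

Highest-frequency component: 58 Hz.
Nyquist rate = 2 × 58 Hz = 116 Hz.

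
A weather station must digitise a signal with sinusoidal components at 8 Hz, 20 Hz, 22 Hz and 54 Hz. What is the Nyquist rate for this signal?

Highest-frequency component: 54 Hz.
Nyquist rate = 2 × 54 Hz = 108 Hz.

108 Hz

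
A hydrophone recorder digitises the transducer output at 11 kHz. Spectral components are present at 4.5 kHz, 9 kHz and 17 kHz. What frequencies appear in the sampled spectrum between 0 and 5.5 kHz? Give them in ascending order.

fs/2 = 5.5 kHz.
4.5 kHz ≤ fs/2 = 5.5 kHz, passes unchanged.
9 kHz > fs/2 = 5.5 kHz, folds to fs − 9 kHz = 2 kHz.
17 kHz mod fs = 6 kHz.
6 kHz > fs/2 = 5.5 kHz, folds to fs − 6 kHz = 5 kHz.
Distinct values: {2 kHz, 4.5 kHz, 5 kHz}.

2 kHz, 4.5 kHz, 5 kHz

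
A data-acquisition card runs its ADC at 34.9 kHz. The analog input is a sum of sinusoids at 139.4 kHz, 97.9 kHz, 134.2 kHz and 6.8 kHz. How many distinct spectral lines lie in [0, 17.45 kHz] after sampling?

fs/2 = 17.45 kHz.
139.4 kHz mod fs = 34.7 kHz.
34.7 kHz > fs/2 = 17.45 kHz, folds to fs − 34.7 kHz = 0.2 kHz.
97.9 kHz mod fs = 28.1 kHz.
28.1 kHz > fs/2 = 17.45 kHz, folds to fs − 28.1 kHz = 6.8 kHz.
134.2 kHz mod fs = 29.5 kHz.
29.5 kHz > fs/2 = 17.45 kHz, folds to fs − 29.5 kHz = 5.4 kHz.
6.8 kHz ≤ fs/2 = 17.45 kHz, passes unchanged.
Distinct values: {0.2 kHz, 5.4 kHz, 6.8 kHz} → 3.

3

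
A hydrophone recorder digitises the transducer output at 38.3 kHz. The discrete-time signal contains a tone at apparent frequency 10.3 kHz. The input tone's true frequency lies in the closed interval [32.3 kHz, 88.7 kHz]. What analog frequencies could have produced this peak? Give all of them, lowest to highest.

48.6 kHz, 66.3 kHz, 86.9 kHz

Frequencies that alias to 10.3 kHz are k·fs ± 10.3 kHz for integer k ≥ 0.
k=0: 10.3 kHz.
k=1: 28 kHz, 48.6 kHz.
k=2: 66.3 kHz, 86.9 kHz.
k=3: 104.6 kHz, 125.2 kHz.
Within [32.3 kHz, 88.7 kHz]: 48.6 kHz, 66.3 kHz, 86.9 kHz.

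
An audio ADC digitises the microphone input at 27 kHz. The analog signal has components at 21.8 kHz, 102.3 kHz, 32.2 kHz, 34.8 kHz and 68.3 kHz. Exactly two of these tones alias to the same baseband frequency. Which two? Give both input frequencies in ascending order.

21.8 kHz, 32.2 kHz

fs/2 = 13.5 kHz.
21.8 kHz > fs/2 = 13.5 kHz, folds to fs − 21.8 kHz = 5.2 kHz.
102.3 kHz mod fs = 21.3 kHz.
21.3 kHz > fs/2 = 13.5 kHz, folds to fs − 21.3 kHz = 5.7 kHz.
32.2 kHz mod fs = 5.2 kHz.
5.2 kHz ≤ fs/2 = 13.5 kHz, appears at 5.2 kHz.
34.8 kHz mod fs = 7.8 kHz.
7.8 kHz ≤ fs/2 = 13.5 kHz, appears at 7.8 kHz.
68.3 kHz mod fs = 14.3 kHz.
14.3 kHz > fs/2 = 13.5 kHz, folds to fs − 14.3 kHz = 12.7 kHz.
21.8 kHz and 32.2 kHz both map to 5.2 kHz.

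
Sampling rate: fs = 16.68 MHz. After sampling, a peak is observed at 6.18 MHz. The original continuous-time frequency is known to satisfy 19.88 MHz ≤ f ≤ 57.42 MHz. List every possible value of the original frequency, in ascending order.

22.86 MHz, 27.18 MHz, 39.54 MHz, 43.86 MHz, 56.22 MHz

Frequencies that alias to 6.18 MHz are k·fs ± 6.18 MHz for integer k ≥ 0.
k=0: 6.18 MHz.
k=1: 10.5 MHz, 22.86 MHz.
k=2: 27.18 MHz, 39.54 MHz.
k=3: 43.86 MHz, 56.22 MHz.
k=4: 60.54 MHz, 72.9 MHz.
Within [19.88 MHz, 57.42 MHz]: 22.86 MHz, 27.18 MHz, 39.54 MHz, 43.86 MHz, 56.22 MHz.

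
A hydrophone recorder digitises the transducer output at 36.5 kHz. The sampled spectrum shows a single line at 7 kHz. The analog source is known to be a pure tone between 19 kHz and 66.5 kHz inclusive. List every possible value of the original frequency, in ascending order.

29.5 kHz, 43.5 kHz, 66 kHz

Frequencies that alias to 7 kHz are k·fs ± 7 kHz for integer k ≥ 0.
k=0: 7 kHz.
k=1: 29.5 kHz, 43.5 kHz.
k=2: 66 kHz, 80 kHz.
k=3: 102.5 kHz, 116.5 kHz.
Within [19 kHz, 66.5 kHz]: 29.5 kHz, 43.5 kHz, 66 kHz.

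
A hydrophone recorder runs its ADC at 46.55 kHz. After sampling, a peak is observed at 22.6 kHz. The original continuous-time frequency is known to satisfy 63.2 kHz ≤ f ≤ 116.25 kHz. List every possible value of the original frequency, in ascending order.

69.15 kHz, 70.5 kHz, 115.7 kHz

Frequencies that alias to 22.6 kHz are k·fs ± 22.6 kHz for integer k ≥ 0.
k=0: 22.6 kHz.
k=1: 23.95 kHz, 69.15 kHz.
k=2: 70.5 kHz, 115.7 kHz.
k=3: 117.05 kHz, 162.25 kHz.
Within [63.2 kHz, 116.25 kHz]: 69.15 kHz, 70.5 kHz, 115.7 kHz.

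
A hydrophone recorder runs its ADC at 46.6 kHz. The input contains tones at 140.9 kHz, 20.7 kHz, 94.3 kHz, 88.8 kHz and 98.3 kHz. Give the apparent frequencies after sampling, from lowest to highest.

1.1 kHz, 4.4 kHz, 5.1 kHz, 20.7 kHz

fs/2 = 23.3 kHz.
140.9 kHz mod fs = 1.1 kHz.
1.1 kHz ≤ fs/2 = 23.3 kHz, appears at 1.1 kHz.
20.7 kHz ≤ fs/2 = 23.3 kHz, passes unchanged.
94.3 kHz mod fs = 1.1 kHz.
1.1 kHz ≤ fs/2 = 23.3 kHz, appears at 1.1 kHz.
88.8 kHz mod fs = 42.2 kHz.
42.2 kHz > fs/2 = 23.3 kHz, folds to fs − 42.2 kHz = 4.4 kHz.
98.3 kHz mod fs = 5.1 kHz.
5.1 kHz ≤ fs/2 = 23.3 kHz, appears at 5.1 kHz.
Distinct values: {1.1 kHz, 4.4 kHz, 5.1 kHz, 20.7 kHz}.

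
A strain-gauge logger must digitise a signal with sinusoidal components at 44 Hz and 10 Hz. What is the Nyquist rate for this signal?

Highest-frequency component: 44 Hz.
Nyquist rate = 2 × 44 Hz = 88 Hz.

88 Hz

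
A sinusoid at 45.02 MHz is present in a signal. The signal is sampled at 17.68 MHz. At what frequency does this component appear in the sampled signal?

8.02 MHz

45.02 MHz mod fs = 9.66 MHz.
9.66 MHz > fs/2 = 8.84 MHz, folds to fs − 9.66 MHz = 8.02 MHz.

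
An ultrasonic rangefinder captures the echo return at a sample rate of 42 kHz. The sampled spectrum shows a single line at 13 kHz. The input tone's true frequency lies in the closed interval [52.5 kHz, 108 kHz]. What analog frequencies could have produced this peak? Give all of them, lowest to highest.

Frequencies that alias to 13 kHz are k·fs ± 13 kHz for integer k ≥ 0.
k=0: 13 kHz.
k=1: 29 kHz, 55 kHz.
k=2: 71 kHz, 97 kHz.
k=3: 113 kHz, 139 kHz.
Within [52.5 kHz, 108 kHz]: 55 kHz, 71 kHz, 97 kHz.

55 kHz, 71 kHz, 97 kHz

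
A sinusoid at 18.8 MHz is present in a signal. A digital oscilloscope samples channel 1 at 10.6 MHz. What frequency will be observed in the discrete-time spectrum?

18.8 MHz mod fs = 8.2 MHz.
8.2 MHz > fs/2 = 5.3 MHz, folds to fs − 8.2 MHz = 2.4 MHz.

2.4 MHz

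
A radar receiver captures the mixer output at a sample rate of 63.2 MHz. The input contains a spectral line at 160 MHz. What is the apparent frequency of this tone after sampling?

160 MHz mod fs = 33.6 MHz.
33.6 MHz > fs/2 = 31.6 MHz, folds to fs − 33.6 MHz = 29.6 MHz.

29.6 MHz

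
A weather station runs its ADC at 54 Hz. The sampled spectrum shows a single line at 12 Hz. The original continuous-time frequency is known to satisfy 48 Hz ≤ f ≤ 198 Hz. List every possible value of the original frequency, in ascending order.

66 Hz, 96 Hz, 120 Hz, 150 Hz, 174 Hz

Frequencies that alias to 12 Hz are k·fs ± 12 Hz for integer k ≥ 0.
k=0: 12 Hz.
k=1: 42 Hz, 66 Hz.
k=2: 96 Hz, 120 Hz.
k=3: 150 Hz, 174 Hz.
k=4: 204 Hz, 228 Hz.
Within [48 Hz, 198 Hz]: 66 Hz, 96 Hz, 120 Hz, 150 Hz, 174 Hz.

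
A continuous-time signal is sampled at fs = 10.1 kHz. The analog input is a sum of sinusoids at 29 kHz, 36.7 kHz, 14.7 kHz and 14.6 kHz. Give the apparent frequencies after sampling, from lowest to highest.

1.3 kHz, 3.7 kHz, 4.5 kHz, 4.6 kHz

fs/2 = 5.05 kHz.
29 kHz mod fs = 8.8 kHz.
8.8 kHz > fs/2 = 5.05 kHz, folds to fs − 8.8 kHz = 1.3 kHz.
36.7 kHz mod fs = 6.4 kHz.
6.4 kHz > fs/2 = 5.05 kHz, folds to fs − 6.4 kHz = 3.7 kHz.
14.7 kHz mod fs = 4.6 kHz.
4.6 kHz ≤ fs/2 = 5.05 kHz, appears at 4.6 kHz.
14.6 kHz mod fs = 4.5 kHz.
4.5 kHz ≤ fs/2 = 5.05 kHz, appears at 4.5 kHz.
Distinct values: {1.3 kHz, 3.7 kHz, 4.5 kHz, 4.6 kHz}.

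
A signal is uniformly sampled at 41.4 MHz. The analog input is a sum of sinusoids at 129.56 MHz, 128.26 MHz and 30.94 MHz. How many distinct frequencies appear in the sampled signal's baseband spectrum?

fs/2 = 20.7 MHz.
129.56 MHz mod fs = 5.36 MHz.
5.36 MHz ≤ fs/2 = 20.7 MHz, appears at 5.36 MHz.
128.26 MHz mod fs = 4.06 MHz.
4.06 MHz ≤ fs/2 = 20.7 MHz, appears at 4.06 MHz.
30.94 MHz > fs/2 = 20.7 MHz, folds to fs − 30.94 MHz = 10.46 MHz.
Distinct values: {4.06 MHz, 5.36 MHz, 10.46 MHz} → 3.

3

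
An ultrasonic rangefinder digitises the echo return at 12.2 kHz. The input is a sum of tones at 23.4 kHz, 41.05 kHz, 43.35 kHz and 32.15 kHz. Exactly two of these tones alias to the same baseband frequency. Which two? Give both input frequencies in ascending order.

32.15 kHz, 41.05 kHz

fs/2 = 6.1 kHz.
23.4 kHz mod fs = 11.2 kHz.
11.2 kHz > fs/2 = 6.1 kHz, folds to fs − 11.2 kHz = 1 kHz.
41.05 kHz mod fs = 4.45 kHz.
4.45 kHz ≤ fs/2 = 6.1 kHz, appears at 4.45 kHz.
43.35 kHz mod fs = 6.75 kHz.
6.75 kHz > fs/2 = 6.1 kHz, folds to fs − 6.75 kHz = 5.45 kHz.
32.15 kHz mod fs = 7.75 kHz.
7.75 kHz > fs/2 = 6.1 kHz, folds to fs − 7.75 kHz = 4.45 kHz.
32.15 kHz and 41.05 kHz both map to 4.45 kHz.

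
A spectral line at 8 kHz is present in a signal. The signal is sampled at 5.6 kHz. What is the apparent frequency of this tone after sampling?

8 kHz mod fs = 2.4 kHz.
2.4 kHz ≤ fs/2 = 2.8 kHz, appears at 2.4 kHz.

2.4 kHz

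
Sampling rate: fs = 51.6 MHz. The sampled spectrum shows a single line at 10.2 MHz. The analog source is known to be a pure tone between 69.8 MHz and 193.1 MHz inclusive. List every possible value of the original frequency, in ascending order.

Frequencies that alias to 10.2 MHz are k·fs ± 10.2 MHz for integer k ≥ 0.
k=0: 10.2 MHz.
k=1: 41.4 MHz, 61.8 MHz.
k=2: 93 MHz, 113.4 MHz.
k=3: 144.6 MHz, 165 MHz.
k=4: 196.2 MHz, 216.6 MHz.
Within [69.8 MHz, 193.1 MHz]: 93 MHz, 113.4 MHz, 144.6 MHz, 165 MHz.

93 MHz, 113.4 MHz, 144.6 MHz, 165 MHz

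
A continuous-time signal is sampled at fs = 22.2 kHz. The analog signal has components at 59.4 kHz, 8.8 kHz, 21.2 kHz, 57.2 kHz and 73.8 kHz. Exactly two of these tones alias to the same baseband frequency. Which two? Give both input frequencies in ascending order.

fs/2 = 11.1 kHz.
59.4 kHz mod fs = 15 kHz.
15 kHz > fs/2 = 11.1 kHz, folds to fs − 15 kHz = 7.2 kHz.
8.8 kHz ≤ fs/2 = 11.1 kHz, passes unchanged.
21.2 kHz > fs/2 = 11.1 kHz, folds to fs − 21.2 kHz = 1 kHz.
57.2 kHz mod fs = 12.8 kHz.
12.8 kHz > fs/2 = 11.1 kHz, folds to fs − 12.8 kHz = 9.4 kHz.
73.8 kHz mod fs = 7.2 kHz.
7.2 kHz ≤ fs/2 = 11.1 kHz, appears at 7.2 kHz.
59.4 kHz and 73.8 kHz both map to 7.2 kHz.

59.4 kHz, 73.8 kHz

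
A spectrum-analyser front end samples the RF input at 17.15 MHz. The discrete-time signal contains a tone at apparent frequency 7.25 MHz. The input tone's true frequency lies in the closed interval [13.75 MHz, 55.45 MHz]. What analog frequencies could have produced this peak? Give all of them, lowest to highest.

Frequencies that alias to 7.25 MHz are k·fs ± 7.25 MHz for integer k ≥ 0.
k=0: 7.25 MHz.
k=1: 9.9 MHz, 24.4 MHz.
k=2: 27.05 MHz, 41.55 MHz.
k=3: 44.2 MHz, 58.7 MHz.
k=4: 61.35 MHz, 75.85 MHz.
Within [13.75 MHz, 55.45 MHz]: 24.4 MHz, 27.05 MHz, 41.55 MHz, 44.2 MHz.

24.4 MHz, 27.05 MHz, 41.55 MHz, 44.2 MHz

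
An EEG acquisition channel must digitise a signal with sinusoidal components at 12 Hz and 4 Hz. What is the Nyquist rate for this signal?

24 Hz

Highest-frequency component: 12 Hz.
Nyquist rate = 2 × 12 Hz = 24 Hz.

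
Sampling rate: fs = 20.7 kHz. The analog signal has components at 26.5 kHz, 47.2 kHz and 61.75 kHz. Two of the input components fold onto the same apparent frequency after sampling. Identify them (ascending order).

26.5 kHz, 47.2 kHz

fs/2 = 10.35 kHz.
26.5 kHz mod fs = 5.8 kHz.
5.8 kHz ≤ fs/2 = 10.35 kHz, appears at 5.8 kHz.
47.2 kHz mod fs = 5.8 kHz.
5.8 kHz ≤ fs/2 = 10.35 kHz, appears at 5.8 kHz.
61.75 kHz mod fs = 20.35 kHz.
20.35 kHz > fs/2 = 10.35 kHz, folds to fs − 20.35 kHz = 0.35 kHz.
26.5 kHz and 47.2 kHz both map to 5.8 kHz.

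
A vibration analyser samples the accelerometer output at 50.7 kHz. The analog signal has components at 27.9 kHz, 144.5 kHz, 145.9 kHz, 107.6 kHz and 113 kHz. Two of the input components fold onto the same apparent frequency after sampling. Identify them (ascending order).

107.6 kHz, 145.9 kHz

fs/2 = 25.35 kHz.
27.9 kHz > fs/2 = 25.35 kHz, folds to fs − 27.9 kHz = 22.8 kHz.
144.5 kHz mod fs = 43.1 kHz.
43.1 kHz > fs/2 = 25.35 kHz, folds to fs − 43.1 kHz = 7.6 kHz.
145.9 kHz mod fs = 44.5 kHz.
44.5 kHz > fs/2 = 25.35 kHz, folds to fs − 44.5 kHz = 6.2 kHz.
107.6 kHz mod fs = 6.2 kHz.
6.2 kHz ≤ fs/2 = 25.35 kHz, appears at 6.2 kHz.
113 kHz mod fs = 11.6 kHz.
11.6 kHz ≤ fs/2 = 25.35 kHz, appears at 11.6 kHz.
107.6 kHz and 145.9 kHz both map to 6.2 kHz.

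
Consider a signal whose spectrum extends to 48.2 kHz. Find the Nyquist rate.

96.4 kHz

Nyquist rate = 2 × 48.2 kHz = 96.4 kHz.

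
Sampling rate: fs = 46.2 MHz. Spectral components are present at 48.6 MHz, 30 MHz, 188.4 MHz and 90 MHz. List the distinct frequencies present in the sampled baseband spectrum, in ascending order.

2.4 MHz, 3.6 MHz, 16.2 MHz

fs/2 = 23.1 MHz.
48.6 MHz mod fs = 2.4 MHz.
2.4 MHz ≤ fs/2 = 23.1 MHz, appears at 2.4 MHz.
30 MHz > fs/2 = 23.1 MHz, folds to fs − 30 MHz = 16.2 MHz.
188.4 MHz mod fs = 3.6 MHz.
3.6 MHz ≤ fs/2 = 23.1 MHz, appears at 3.6 MHz.
90 MHz mod fs = 43.8 MHz.
43.8 MHz > fs/2 = 23.1 MHz, folds to fs − 43.8 MHz = 2.4 MHz.
Distinct values: {2.4 MHz, 3.6 MHz, 16.2 MHz}.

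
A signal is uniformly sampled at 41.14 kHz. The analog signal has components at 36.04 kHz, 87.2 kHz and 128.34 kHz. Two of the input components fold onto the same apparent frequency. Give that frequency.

fs/2 = 20.57 kHz.
36.04 kHz > fs/2 = 20.57 kHz, folds to fs − 36.04 kHz = 5.1 kHz.
87.2 kHz mod fs = 4.92 kHz.
4.92 kHz ≤ fs/2 = 20.57 kHz, appears at 4.92 kHz.
128.34 kHz mod fs = 4.92 kHz.
4.92 kHz ≤ fs/2 = 20.57 kHz, appears at 4.92 kHz.
87.2 kHz and 128.34 kHz both map to 4.92 kHz.

4.92 kHz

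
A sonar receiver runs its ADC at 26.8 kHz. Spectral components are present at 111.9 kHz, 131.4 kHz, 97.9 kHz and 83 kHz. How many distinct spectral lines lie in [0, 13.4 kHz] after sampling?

3

fs/2 = 13.4 kHz.
111.9 kHz mod fs = 4.7 kHz.
4.7 kHz ≤ fs/2 = 13.4 kHz, appears at 4.7 kHz.
131.4 kHz mod fs = 24.2 kHz.
24.2 kHz > fs/2 = 13.4 kHz, folds to fs − 24.2 kHz = 2.6 kHz.
97.9 kHz mod fs = 17.5 kHz.
17.5 kHz > fs/2 = 13.4 kHz, folds to fs − 17.5 kHz = 9.3 kHz.
83 kHz mod fs = 2.6 kHz.
2.6 kHz ≤ fs/2 = 13.4 kHz, appears at 2.6 kHz.
Distinct values: {2.6 kHz, 4.7 kHz, 9.3 kHz} → 3.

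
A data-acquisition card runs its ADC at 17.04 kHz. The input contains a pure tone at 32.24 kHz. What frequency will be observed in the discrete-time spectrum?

1.84 kHz

32.24 kHz mod fs = 15.2 kHz.
15.2 kHz > fs/2 = 8.52 kHz, folds to fs − 15.2 kHz = 1.84 kHz.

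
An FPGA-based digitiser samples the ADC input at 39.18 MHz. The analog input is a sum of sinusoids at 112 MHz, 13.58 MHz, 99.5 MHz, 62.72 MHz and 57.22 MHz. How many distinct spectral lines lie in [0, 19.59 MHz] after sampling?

4

fs/2 = 19.59 MHz.
112 MHz mod fs = 33.64 MHz.
33.64 MHz > fs/2 = 19.59 MHz, folds to fs − 33.64 MHz = 5.54 MHz.
13.58 MHz ≤ fs/2 = 19.59 MHz, passes unchanged.
99.5 MHz mod fs = 21.14 MHz.
21.14 MHz > fs/2 = 19.59 MHz, folds to fs − 21.14 MHz = 18.04 MHz.
62.72 MHz mod fs = 23.54 MHz.
23.54 MHz > fs/2 = 19.59 MHz, folds to fs − 23.54 MHz = 15.64 MHz.
57.22 MHz mod fs = 18.04 MHz.
18.04 MHz ≤ fs/2 = 19.59 MHz, appears at 18.04 MHz.
Distinct values: {5.54 MHz, 13.58 MHz, 15.64 MHz, 18.04 MHz} → 4.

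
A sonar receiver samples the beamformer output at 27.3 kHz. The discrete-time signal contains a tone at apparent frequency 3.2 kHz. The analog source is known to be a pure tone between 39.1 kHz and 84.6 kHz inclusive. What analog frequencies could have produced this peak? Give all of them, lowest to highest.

Frequencies that alias to 3.2 kHz are k·fs ± 3.2 kHz for integer k ≥ 0.
k=0: 3.2 kHz.
k=1: 24.1 kHz, 30.5 kHz.
k=2: 51.4 kHz, 57.8 kHz.
k=3: 78.7 kHz, 85.1 kHz.
k=4: 106 kHz, 112.4 kHz.
Within [39.1 kHz, 84.6 kHz]: 51.4 kHz, 57.8 kHz, 78.7 kHz.

51.4 kHz, 57.8 kHz, 78.7 kHz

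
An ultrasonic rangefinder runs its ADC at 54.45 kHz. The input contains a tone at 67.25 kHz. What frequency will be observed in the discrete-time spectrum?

12.8 kHz

67.25 kHz mod fs = 12.8 kHz.
12.8 kHz ≤ fs/2 = 27.225 kHz, appears at 12.8 kHz.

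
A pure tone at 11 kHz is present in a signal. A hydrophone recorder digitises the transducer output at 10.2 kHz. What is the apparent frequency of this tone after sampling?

11 kHz mod fs = 0.8 kHz.
0.8 kHz ≤ fs/2 = 5.1 kHz, appears at 0.8 kHz.

0.8 kHz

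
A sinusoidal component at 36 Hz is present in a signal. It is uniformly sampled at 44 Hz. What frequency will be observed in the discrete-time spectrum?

8 Hz

36 Hz > fs/2 = 22 Hz, folds to fs − 36 Hz = 8 Hz.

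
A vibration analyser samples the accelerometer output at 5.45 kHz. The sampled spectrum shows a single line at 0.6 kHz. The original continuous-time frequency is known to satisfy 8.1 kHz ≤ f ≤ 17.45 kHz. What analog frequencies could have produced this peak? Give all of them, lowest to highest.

Frequencies that alias to 0.6 kHz are k·fs ± 0.6 kHz for integer k ≥ 0.
k=0: 0.6 kHz.
k=1: 4.85 kHz, 6.05 kHz.
k=2: 10.3 kHz, 11.5 kHz.
k=3: 15.75 kHz, 16.95 kHz.
k=4: 21.2 kHz, 22.4 kHz.
Within [8.1 kHz, 17.45 kHz]: 10.3 kHz, 11.5 kHz, 15.75 kHz, 16.95 kHz.

10.3 kHz, 11.5 kHz, 15.75 kHz, 16.95 kHz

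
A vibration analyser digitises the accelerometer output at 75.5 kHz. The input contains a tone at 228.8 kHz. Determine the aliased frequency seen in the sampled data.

2.3 kHz

228.8 kHz mod fs = 2.3 kHz.
2.3 kHz ≤ fs/2 = 37.75 kHz, appears at 2.3 kHz.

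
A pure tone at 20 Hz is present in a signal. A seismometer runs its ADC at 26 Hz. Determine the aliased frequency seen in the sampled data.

6 Hz

20 Hz > fs/2 = 13 Hz, folds to fs − 20 Hz = 6 Hz.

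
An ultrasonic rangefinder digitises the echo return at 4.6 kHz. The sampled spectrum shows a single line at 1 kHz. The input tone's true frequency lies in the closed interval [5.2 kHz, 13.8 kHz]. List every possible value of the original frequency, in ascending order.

5.6 kHz, 8.2 kHz, 10.2 kHz, 12.8 kHz

Frequencies that alias to 1 kHz are k·fs ± 1 kHz for integer k ≥ 0.
k=0: 1 kHz.
k=1: 3.6 kHz, 5.6 kHz.
k=2: 8.2 kHz, 10.2 kHz.
k=3: 12.8 kHz, 14.8 kHz.
k=4: 17.4 kHz, 19.4 kHz.
Within [5.2 kHz, 13.8 kHz]: 5.6 kHz, 8.2 kHz, 10.2 kHz, 12.8 kHz.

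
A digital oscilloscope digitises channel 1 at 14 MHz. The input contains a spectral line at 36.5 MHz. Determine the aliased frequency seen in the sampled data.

36.5 MHz mod fs = 8.5 MHz.
8.5 MHz > fs/2 = 7 MHz, folds to fs − 8.5 MHz = 5.5 MHz.

5.5 MHz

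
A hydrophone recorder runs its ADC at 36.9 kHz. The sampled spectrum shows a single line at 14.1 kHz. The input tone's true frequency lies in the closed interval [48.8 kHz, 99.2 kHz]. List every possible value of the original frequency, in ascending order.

51 kHz, 59.7 kHz, 87.9 kHz, 96.6 kHz

Frequencies that alias to 14.1 kHz are k·fs ± 14.1 kHz for integer k ≥ 0.
k=0: 14.1 kHz.
k=1: 22.8 kHz, 51 kHz.
k=2: 59.7 kHz, 87.9 kHz.
k=3: 96.6 kHz, 124.8 kHz.
k=4: 133.5 kHz, 161.7 kHz.
Within [48.8 kHz, 99.2 kHz]: 51 kHz, 59.7 kHz, 87.9 kHz, 96.6 kHz.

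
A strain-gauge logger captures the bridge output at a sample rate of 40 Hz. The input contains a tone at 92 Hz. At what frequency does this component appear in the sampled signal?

92 Hz mod fs = 12 Hz.
12 Hz ≤ fs/2 = 20 Hz, appears at 12 Hz.

12 Hz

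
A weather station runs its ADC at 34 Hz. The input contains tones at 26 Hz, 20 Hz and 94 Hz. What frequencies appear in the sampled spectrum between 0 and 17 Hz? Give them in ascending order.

fs/2 = 17 Hz.
26 Hz > fs/2 = 17 Hz, folds to fs − 26 Hz = 8 Hz.
20 Hz > fs/2 = 17 Hz, folds to fs − 20 Hz = 14 Hz.
94 Hz mod fs = 26 Hz.
26 Hz > fs/2 = 17 Hz, folds to fs − 26 Hz = 8 Hz.
Distinct values: {8 Hz, 14 Hz}.

8 Hz, 14 Hz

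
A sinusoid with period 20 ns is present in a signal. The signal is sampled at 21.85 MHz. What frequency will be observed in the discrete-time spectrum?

6.3 MHz

T = 20 ns → f = 1/T = 50 MHz.
50 MHz mod fs = 6.3 MHz.
6.3 MHz ≤ fs/2 = 10.925 MHz, appears at 6.3 MHz.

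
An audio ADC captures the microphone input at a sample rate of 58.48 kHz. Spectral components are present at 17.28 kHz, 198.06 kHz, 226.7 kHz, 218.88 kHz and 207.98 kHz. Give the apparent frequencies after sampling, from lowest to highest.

fs/2 = 29.24 kHz.
17.28 kHz ≤ fs/2 = 29.24 kHz, passes unchanged.
198.06 kHz mod fs = 22.62 kHz.
22.62 kHz ≤ fs/2 = 29.24 kHz, appears at 22.62 kHz.
226.7 kHz mod fs = 51.26 kHz.
51.26 kHz > fs/2 = 29.24 kHz, folds to fs − 51.26 kHz = 7.22 kHz.
218.88 kHz mod fs = 43.44 kHz.
43.44 kHz > fs/2 = 29.24 kHz, folds to fs − 43.44 kHz = 15.04 kHz.
207.98 kHz mod fs = 32.54 kHz.
32.54 kHz > fs/2 = 29.24 kHz, folds to fs − 32.54 kHz = 25.94 kHz.
Distinct values: {7.22 kHz, 15.04 kHz, 17.28 kHz, 22.62 kHz, 25.94 kHz}.

7.22 kHz, 15.04 kHz, 17.28 kHz, 22.62 kHz, 25.94 kHz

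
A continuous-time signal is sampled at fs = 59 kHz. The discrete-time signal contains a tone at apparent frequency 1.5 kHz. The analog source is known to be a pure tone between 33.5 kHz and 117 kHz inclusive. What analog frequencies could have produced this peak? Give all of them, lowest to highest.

57.5 kHz, 60.5 kHz, 116.5 kHz

Frequencies that alias to 1.5 kHz are k·fs ± 1.5 kHz for integer k ≥ 0.
k=0: 1.5 kHz.
k=1: 57.5 kHz, 60.5 kHz.
k=2: 116.5 kHz, 119.5 kHz.
k=3: 175.5 kHz, 178.5 kHz.
Within [33.5 kHz, 117 kHz]: 57.5 kHz, 60.5 kHz, 116.5 kHz.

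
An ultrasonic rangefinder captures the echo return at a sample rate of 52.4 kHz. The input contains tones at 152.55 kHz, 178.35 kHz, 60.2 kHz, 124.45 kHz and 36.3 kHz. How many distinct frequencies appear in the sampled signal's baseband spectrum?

5

fs/2 = 26.2 kHz.
152.55 kHz mod fs = 47.75 kHz.
47.75 kHz > fs/2 = 26.2 kHz, folds to fs − 47.75 kHz = 4.65 kHz.
178.35 kHz mod fs = 21.15 kHz.
21.15 kHz ≤ fs/2 = 26.2 kHz, appears at 21.15 kHz.
60.2 kHz mod fs = 7.8 kHz.
7.8 kHz ≤ fs/2 = 26.2 kHz, appears at 7.8 kHz.
124.45 kHz mod fs = 19.65 kHz.
19.65 kHz ≤ fs/2 = 26.2 kHz, appears at 19.65 kHz.
36.3 kHz > fs/2 = 26.2 kHz, folds to fs − 36.3 kHz = 16.1 kHz.
Distinct values: {4.65 kHz, 7.8 kHz, 16.1 kHz, 19.65 kHz, 21.15 kHz} → 5.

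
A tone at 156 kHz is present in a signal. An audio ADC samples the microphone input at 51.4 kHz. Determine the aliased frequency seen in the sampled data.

156 kHz mod fs = 1.8 kHz.
1.8 kHz ≤ fs/2 = 25.7 kHz, appears at 1.8 kHz.

1.8 kHz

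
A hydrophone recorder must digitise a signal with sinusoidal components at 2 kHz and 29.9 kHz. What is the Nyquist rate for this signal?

Highest-frequency component: 29.9 kHz.
Nyquist rate = 2 × 29.9 kHz = 59.8 kHz.

59.8 kHz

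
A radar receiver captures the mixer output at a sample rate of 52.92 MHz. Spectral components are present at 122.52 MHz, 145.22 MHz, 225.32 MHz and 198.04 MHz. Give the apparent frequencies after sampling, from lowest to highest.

13.54 MHz, 13.64 MHz, 16.68 MHz

fs/2 = 26.46 MHz.
122.52 MHz mod fs = 16.68 MHz.
16.68 MHz ≤ fs/2 = 26.46 MHz, appears at 16.68 MHz.
145.22 MHz mod fs = 39.38 MHz.
39.38 MHz > fs/2 = 26.46 MHz, folds to fs − 39.38 MHz = 13.54 MHz.
225.32 MHz mod fs = 13.64 MHz.
13.64 MHz ≤ fs/2 = 26.46 MHz, appears at 13.64 MHz.
198.04 MHz mod fs = 39.28 MHz.
39.28 MHz > fs/2 = 26.46 MHz, folds to fs − 39.28 MHz = 13.64 MHz.
Distinct values: {13.54 MHz, 13.64 MHz, 16.68 MHz}.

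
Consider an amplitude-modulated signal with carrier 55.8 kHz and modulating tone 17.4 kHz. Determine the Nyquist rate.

AM sidebands sit at fc ± fm = 38.4 kHz and 73.2 kHz.
Highest-frequency component: 73.2 kHz.
Nyquist rate = 2 × 73.2 kHz = 146.4 kHz.

146.4 kHz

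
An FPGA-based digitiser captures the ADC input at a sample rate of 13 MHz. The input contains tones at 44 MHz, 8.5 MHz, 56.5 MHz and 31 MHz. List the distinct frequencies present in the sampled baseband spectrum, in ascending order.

4.5 MHz, 5 MHz

fs/2 = 6.5 MHz.
44 MHz mod fs = 5 MHz.
5 MHz ≤ fs/2 = 6.5 MHz, appears at 5 MHz.
8.5 MHz > fs/2 = 6.5 MHz, folds to fs − 8.5 MHz = 4.5 MHz.
56.5 MHz mod fs = 4.5 MHz.
4.5 MHz ≤ fs/2 = 6.5 MHz, appears at 4.5 MHz.
31 MHz mod fs = 5 MHz.
5 MHz ≤ fs/2 = 6.5 MHz, appears at 5 MHz.
Distinct values: {4.5 MHz, 5 MHz}.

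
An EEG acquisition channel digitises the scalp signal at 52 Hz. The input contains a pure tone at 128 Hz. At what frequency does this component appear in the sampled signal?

128 Hz mod fs = 24 Hz.
24 Hz ≤ fs/2 = 26 Hz, appears at 24 Hz.

24 Hz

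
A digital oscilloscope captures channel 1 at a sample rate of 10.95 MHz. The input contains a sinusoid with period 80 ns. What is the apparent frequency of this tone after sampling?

1.55 MHz

T = 80 ns → f = 1/T = 12.5 MHz.
12.5 MHz mod fs = 1.55 MHz.
1.55 MHz ≤ fs/2 = 5.475 MHz, appears at 1.55 MHz.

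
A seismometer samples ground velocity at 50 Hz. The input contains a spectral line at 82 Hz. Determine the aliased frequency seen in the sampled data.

18 Hz

82 Hz mod fs = 32 Hz.
32 Hz > fs/2 = 25 Hz, folds to fs − 32 Hz = 18 Hz.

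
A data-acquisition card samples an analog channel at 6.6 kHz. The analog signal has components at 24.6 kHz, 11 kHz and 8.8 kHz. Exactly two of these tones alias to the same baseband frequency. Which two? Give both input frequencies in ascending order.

fs/2 = 3.3 kHz.
24.6 kHz mod fs = 4.8 kHz.
4.8 kHz > fs/2 = 3.3 kHz, folds to fs − 4.8 kHz = 1.8 kHz.
11 kHz mod fs = 4.4 kHz.
4.4 kHz > fs/2 = 3.3 kHz, folds to fs − 4.4 kHz = 2.2 kHz.
8.8 kHz mod fs = 2.2 kHz.
2.2 kHz ≤ fs/2 = 3.3 kHz, appears at 2.2 kHz.
8.8 kHz and 11 kHz both map to 2.2 kHz.

8.8 kHz, 11 kHz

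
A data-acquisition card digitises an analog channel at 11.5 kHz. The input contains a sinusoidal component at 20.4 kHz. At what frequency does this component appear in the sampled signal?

20.4 kHz mod fs = 8.9 kHz.
8.9 kHz > fs/2 = 5.75 kHz, folds to fs − 8.9 kHz = 2.6 kHz.

2.6 kHz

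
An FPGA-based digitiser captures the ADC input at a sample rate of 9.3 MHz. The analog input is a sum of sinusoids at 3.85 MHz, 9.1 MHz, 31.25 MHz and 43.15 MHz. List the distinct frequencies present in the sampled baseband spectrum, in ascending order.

0.2 MHz, 3.35 MHz, 3.85 MHz

fs/2 = 4.65 MHz.
3.85 MHz ≤ fs/2 = 4.65 MHz, passes unchanged.
9.1 MHz > fs/2 = 4.65 MHz, folds to fs − 9.1 MHz = 0.2 MHz.
31.25 MHz mod fs = 3.35 MHz.
3.35 MHz ≤ fs/2 = 4.65 MHz, appears at 3.35 MHz.
43.15 MHz mod fs = 5.95 MHz.
5.95 MHz > fs/2 = 4.65 MHz, folds to fs − 5.95 MHz = 3.35 MHz.
Distinct values: {0.2 MHz, 3.35 MHz, 3.85 MHz}.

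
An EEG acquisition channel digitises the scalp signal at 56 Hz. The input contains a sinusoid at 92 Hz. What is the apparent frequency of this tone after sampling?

92 Hz mod fs = 36 Hz.
36 Hz > fs/2 = 28 Hz, folds to fs − 36 Hz = 20 Hz.

20 Hz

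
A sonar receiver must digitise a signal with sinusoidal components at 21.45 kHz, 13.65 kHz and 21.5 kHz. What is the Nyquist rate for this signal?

Highest-frequency component: 21.5 kHz.
Nyquist rate = 2 × 21.5 kHz = 43 kHz.

43 kHz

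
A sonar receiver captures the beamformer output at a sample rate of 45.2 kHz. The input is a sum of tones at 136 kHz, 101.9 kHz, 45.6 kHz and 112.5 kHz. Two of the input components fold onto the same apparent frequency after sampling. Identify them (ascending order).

45.6 kHz, 136 kHz

fs/2 = 22.6 kHz.
136 kHz mod fs = 0.4 kHz.
0.4 kHz ≤ fs/2 = 22.6 kHz, appears at 0.4 kHz.
101.9 kHz mod fs = 11.5 kHz.
11.5 kHz ≤ fs/2 = 22.6 kHz, appears at 11.5 kHz.
45.6 kHz mod fs = 0.4 kHz.
0.4 kHz ≤ fs/2 = 22.6 kHz, appears at 0.4 kHz.
112.5 kHz mod fs = 22.1 kHz.
22.1 kHz ≤ fs/2 = 22.6 kHz, appears at 22.1 kHz.
45.6 kHz and 136 kHz both map to 0.4 kHz.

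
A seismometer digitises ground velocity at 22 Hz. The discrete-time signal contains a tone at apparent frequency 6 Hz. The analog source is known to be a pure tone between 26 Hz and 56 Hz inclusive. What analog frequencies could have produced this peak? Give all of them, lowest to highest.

Frequencies that alias to 6 Hz are k·fs ± 6 Hz for integer k ≥ 0.
k=0: 6 Hz.
k=1: 16 Hz, 28 Hz.
k=2: 38 Hz, 50 Hz.
k=3: 60 Hz, 72 Hz.
Within [26 Hz, 56 Hz]: 28 Hz, 38 Hz, 50 Hz.

28 Hz, 38 Hz, 50 Hz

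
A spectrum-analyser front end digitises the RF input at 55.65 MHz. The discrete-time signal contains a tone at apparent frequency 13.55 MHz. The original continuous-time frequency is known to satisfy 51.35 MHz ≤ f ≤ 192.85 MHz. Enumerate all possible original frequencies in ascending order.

Frequencies that alias to 13.55 MHz are k·fs ± 13.55 MHz for integer k ≥ 0.
k=0: 13.55 MHz.
k=1: 42.1 MHz, 69.2 MHz.
k=2: 97.75 MHz, 124.85 MHz.
k=3: 153.4 MHz, 180.5 MHz.
k=4: 209.05 MHz, 236.15 MHz.
Within [51.35 MHz, 192.85 MHz]: 69.2 MHz, 97.75 MHz, 124.85 MHz, 153.4 MHz, 180.5 MHz.

69.2 MHz, 97.75 MHz, 124.85 MHz, 153.4 MHz, 180.5 MHz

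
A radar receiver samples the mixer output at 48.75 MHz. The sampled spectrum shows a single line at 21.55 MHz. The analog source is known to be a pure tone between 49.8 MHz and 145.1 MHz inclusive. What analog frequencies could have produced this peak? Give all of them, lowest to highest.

70.3 MHz, 75.95 MHz, 119.05 MHz, 124.7 MHz

Frequencies that alias to 21.55 MHz are k·fs ± 21.55 MHz for integer k ≥ 0.
k=0: 21.55 MHz.
k=1: 27.2 MHz, 70.3 MHz.
k=2: 75.95 MHz, 119.05 MHz.
k=3: 124.7 MHz, 167.8 MHz.
k=4: 173.45 MHz, 216.55 MHz.
Within [49.8 MHz, 145.1 MHz]: 70.3 MHz, 75.95 MHz, 119.05 MHz, 124.7 MHz.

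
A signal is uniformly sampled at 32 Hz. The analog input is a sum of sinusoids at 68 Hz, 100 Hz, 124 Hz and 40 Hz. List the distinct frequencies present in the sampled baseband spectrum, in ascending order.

fs/2 = 16 Hz.
68 Hz mod fs = 4 Hz.
4 Hz ≤ fs/2 = 16 Hz, appears at 4 Hz.
100 Hz mod fs = 4 Hz.
4 Hz ≤ fs/2 = 16 Hz, appears at 4 Hz.
124 Hz mod fs = 28 Hz.
28 Hz > fs/2 = 16 Hz, folds to fs − 28 Hz = 4 Hz.
40 Hz mod fs = 8 Hz.
8 Hz ≤ fs/2 = 16 Hz, appears at 8 Hz.
Distinct values: {4 Hz, 8 Hz}.

4 Hz, 8 Hz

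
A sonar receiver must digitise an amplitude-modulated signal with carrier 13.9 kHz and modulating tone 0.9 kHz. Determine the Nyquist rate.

29.6 kHz

AM sidebands sit at fc ± fm = 13 kHz and 14.8 kHz.
Highest-frequency component: 14.8 kHz.
Nyquist rate = 2 × 14.8 kHz = 29.6 kHz.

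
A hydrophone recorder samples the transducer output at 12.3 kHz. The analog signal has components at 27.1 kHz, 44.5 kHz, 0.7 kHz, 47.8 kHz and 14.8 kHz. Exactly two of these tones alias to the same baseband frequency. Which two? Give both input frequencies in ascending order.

fs/2 = 6.15 kHz.
27.1 kHz mod fs = 2.5 kHz.
2.5 kHz ≤ fs/2 = 6.15 kHz, appears at 2.5 kHz.
44.5 kHz mod fs = 7.6 kHz.
7.6 kHz > fs/2 = 6.15 kHz, folds to fs − 7.6 kHz = 4.7 kHz.
0.7 kHz ≤ fs/2 = 6.15 kHz, passes unchanged.
47.8 kHz mod fs = 10.9 kHz.
10.9 kHz > fs/2 = 6.15 kHz, folds to fs − 10.9 kHz = 1.4 kHz.
14.8 kHz mod fs = 2.5 kHz.
2.5 kHz ≤ fs/2 = 6.15 kHz, appears at 2.5 kHz.
14.8 kHz and 27.1 kHz both map to 2.5 kHz.

14.8 kHz, 27.1 kHz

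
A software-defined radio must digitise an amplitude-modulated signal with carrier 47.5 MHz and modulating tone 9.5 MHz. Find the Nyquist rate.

114 MHz

AM sidebands sit at fc ± fm = 38 MHz and 57 MHz.
Highest-frequency component: 57 MHz.
Nyquist rate = 2 × 57 MHz = 114 MHz.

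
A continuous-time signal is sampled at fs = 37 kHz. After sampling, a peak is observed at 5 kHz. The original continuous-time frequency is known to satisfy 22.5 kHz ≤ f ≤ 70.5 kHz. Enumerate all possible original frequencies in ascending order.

32 kHz, 42 kHz, 69 kHz

Frequencies that alias to 5 kHz are k·fs ± 5 kHz for integer k ≥ 0.
k=0: 5 kHz.
k=1: 32 kHz, 42 kHz.
k=2: 69 kHz, 79 kHz.
k=3: 106 kHz, 116 kHz.
Within [22.5 kHz, 70.5 kHz]: 32 kHz, 42 kHz, 69 kHz.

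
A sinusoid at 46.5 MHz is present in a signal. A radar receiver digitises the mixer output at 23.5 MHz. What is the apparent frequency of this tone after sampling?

46.5 MHz mod fs = 23 MHz.
23 MHz > fs/2 = 11.75 MHz, folds to fs − 23 MHz = 0.5 MHz.

0.5 MHz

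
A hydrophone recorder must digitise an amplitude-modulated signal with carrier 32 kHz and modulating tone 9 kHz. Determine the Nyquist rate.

82 kHz

AM sidebands sit at fc ± fm = 23 kHz and 41 kHz.
Highest-frequency component: 41 kHz.
Nyquist rate = 2 × 41 kHz = 82 kHz.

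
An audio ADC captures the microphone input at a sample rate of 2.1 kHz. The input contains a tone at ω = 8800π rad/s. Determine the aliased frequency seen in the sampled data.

0.2 kHz

ω = 8800π rad/s → f = ω/(2π) = 4400 Hz = 4.4 kHz.
4.4 kHz mod fs = 0.2 kHz.
0.2 kHz ≤ fs/2 = 1.05 kHz, appears at 0.2 kHz.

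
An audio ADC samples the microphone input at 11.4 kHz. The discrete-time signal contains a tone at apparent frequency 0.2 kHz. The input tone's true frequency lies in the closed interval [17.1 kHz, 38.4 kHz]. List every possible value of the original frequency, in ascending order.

22.6 kHz, 23 kHz, 34 kHz, 34.4 kHz

Frequencies that alias to 0.2 kHz are k·fs ± 0.2 kHz for integer k ≥ 0.
k=0: 0.2 kHz.
k=1: 11.2 kHz, 11.6 kHz.
k=2: 22.6 kHz, 23 kHz.
k=3: 34 kHz, 34.4 kHz.
k=4: 45.4 kHz, 45.8 kHz.
Within [17.1 kHz, 38.4 kHz]: 22.6 kHz, 23 kHz, 34 kHz, 34.4 kHz.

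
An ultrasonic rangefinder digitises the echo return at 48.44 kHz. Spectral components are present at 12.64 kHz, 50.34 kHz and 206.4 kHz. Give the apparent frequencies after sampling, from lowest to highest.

fs/2 = 24.22 kHz.
12.64 kHz ≤ fs/2 = 24.22 kHz, passes unchanged.
50.34 kHz mod fs = 1.9 kHz.
1.9 kHz ≤ fs/2 = 24.22 kHz, appears at 1.9 kHz.
206.4 kHz mod fs = 12.64 kHz.
12.64 kHz ≤ fs/2 = 24.22 kHz, appears at 12.64 kHz.
Distinct values: {1.9 kHz, 12.64 kHz}.

1.9 kHz, 12.64 kHz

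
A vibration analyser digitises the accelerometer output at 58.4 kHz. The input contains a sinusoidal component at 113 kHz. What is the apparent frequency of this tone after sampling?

3.8 kHz

113 kHz mod fs = 54.6 kHz.
54.6 kHz > fs/2 = 29.2 kHz, folds to fs − 54.6 kHz = 3.8 kHz.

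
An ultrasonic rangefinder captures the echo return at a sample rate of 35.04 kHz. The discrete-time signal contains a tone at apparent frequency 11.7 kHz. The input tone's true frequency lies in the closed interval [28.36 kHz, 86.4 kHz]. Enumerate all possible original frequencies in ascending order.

Frequencies that alias to 11.7 kHz are k·fs ± 11.7 kHz for integer k ≥ 0.
k=0: 11.7 kHz.
k=1: 23.34 kHz, 46.74 kHz.
k=2: 58.38 kHz, 81.78 kHz.
k=3: 93.42 kHz, 116.82 kHz.
Within [28.36 kHz, 86.4 kHz]: 46.74 kHz, 58.38 kHz, 81.78 kHz.

46.74 kHz, 58.38 kHz, 81.78 kHz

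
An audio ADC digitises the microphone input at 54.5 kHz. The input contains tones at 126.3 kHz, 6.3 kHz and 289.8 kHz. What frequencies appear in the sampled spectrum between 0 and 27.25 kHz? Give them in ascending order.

fs/2 = 27.25 kHz.
126.3 kHz mod fs = 17.3 kHz.
17.3 kHz ≤ fs/2 = 27.25 kHz, appears at 17.3 kHz.
6.3 kHz ≤ fs/2 = 27.25 kHz, passes unchanged.
289.8 kHz mod fs = 17.3 kHz.
17.3 kHz ≤ fs/2 = 27.25 kHz, appears at 17.3 kHz.
Distinct values: {6.3 kHz, 17.3 kHz}.

6.3 kHz, 17.3 kHz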